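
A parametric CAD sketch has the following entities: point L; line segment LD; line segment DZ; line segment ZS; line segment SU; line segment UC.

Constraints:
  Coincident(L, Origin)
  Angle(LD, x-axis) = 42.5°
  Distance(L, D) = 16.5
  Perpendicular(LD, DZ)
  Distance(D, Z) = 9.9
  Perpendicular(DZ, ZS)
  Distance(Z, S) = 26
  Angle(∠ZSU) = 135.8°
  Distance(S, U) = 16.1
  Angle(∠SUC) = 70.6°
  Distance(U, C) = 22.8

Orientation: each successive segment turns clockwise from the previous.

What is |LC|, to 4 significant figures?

11.48

L is at the origin; LD runs at 42.5° with length 16.5, so D = (12.17, 11.15). The perpendicularity gives DZ at right angles to LD, so DZ runs at -47.50°; with |DZ| = 9.9, Z = (18.85, 3.848). DZ is perpendicular to ZS, so ZS runs at -137.5°; with |ZS| = 26.0, S = (-0.3158, -13.72). ∠ZSU = 135.8° gives SU at 178.3° from the x-axis; with |SU| = 16.1, U = (-16.41, -13.24). ∠SUC = 70.6° gives UC at 68.90° from the x-axis; with |UC| = 22.8, C = (-8.201, 8.032). Then |LC| = |C − L| = 11.48.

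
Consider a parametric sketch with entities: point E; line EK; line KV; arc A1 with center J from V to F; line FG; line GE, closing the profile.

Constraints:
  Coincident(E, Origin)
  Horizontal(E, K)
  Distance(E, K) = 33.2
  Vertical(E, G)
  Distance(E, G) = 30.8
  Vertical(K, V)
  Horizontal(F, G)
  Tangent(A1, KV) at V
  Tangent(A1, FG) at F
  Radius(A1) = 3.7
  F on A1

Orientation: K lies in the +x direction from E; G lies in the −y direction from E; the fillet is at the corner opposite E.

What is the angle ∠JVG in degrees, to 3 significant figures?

6.36°

E is at the origin; EK is horizontal with |EK| = 33.2 and K on the +x side, so K = (33.2, 0.00). E and G share the same x with |EG| = 30.8 and G on the −y side, so G = (0.00, -30.8). The virtual corner opposite E is at (33.2, -30.8). Since A1 is tangent to KV there, JV ⟂ KV and the tangent condition forces JF to be normal to FG, with radius 3.7, so the center J sits 3.7 in from both sides at J = (29.5, -27.1). That places the tangent points at V = (33.2, -27.1) on KV and F = (29.5, -30.8) on FG. Then cos ∠JVG = VJ·VG / (|VJ||VG|), giving 6.36°.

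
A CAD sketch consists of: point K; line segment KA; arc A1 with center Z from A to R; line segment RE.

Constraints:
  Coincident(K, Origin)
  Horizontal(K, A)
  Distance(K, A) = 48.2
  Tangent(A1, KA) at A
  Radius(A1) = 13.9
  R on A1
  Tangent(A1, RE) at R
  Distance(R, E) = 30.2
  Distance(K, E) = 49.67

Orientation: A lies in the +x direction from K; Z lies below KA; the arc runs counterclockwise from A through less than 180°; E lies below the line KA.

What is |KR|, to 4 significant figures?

36.32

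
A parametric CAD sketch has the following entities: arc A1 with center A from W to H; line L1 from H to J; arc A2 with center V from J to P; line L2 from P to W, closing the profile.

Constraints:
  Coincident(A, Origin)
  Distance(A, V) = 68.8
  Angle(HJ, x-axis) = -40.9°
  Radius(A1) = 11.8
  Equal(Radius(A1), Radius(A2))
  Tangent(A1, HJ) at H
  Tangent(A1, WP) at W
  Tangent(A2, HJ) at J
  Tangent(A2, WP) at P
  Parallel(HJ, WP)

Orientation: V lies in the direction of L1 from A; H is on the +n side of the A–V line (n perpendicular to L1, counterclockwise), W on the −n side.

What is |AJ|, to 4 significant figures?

69.80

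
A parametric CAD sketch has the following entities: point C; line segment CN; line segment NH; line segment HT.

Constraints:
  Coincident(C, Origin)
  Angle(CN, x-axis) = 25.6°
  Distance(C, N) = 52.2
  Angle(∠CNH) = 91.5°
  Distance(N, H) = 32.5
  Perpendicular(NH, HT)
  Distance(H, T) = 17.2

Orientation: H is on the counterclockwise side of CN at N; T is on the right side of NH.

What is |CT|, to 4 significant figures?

77.21

C is at the origin; CN runs at 25.6° with length 52.2, so N = 52.2·(cos 25.6°, sin 25.6°) = (47.08, 22.55). ∠CNH = 91.5°, so NH runs at 25.6° + (180° − 91.5°) = 114.1° from the x-axis; with |NH| = 32.5, H = N + 32.5·(cos 114.1°, sin 114.1°) = (33.80, 52.22). NH is perpendicular to HT; with |HT| = 17.2 on the right of NH, T = H + 17.2·(0.9128, 0.4083) = (49.51, 59.25). Then |CT| = |T − C| = 77.21.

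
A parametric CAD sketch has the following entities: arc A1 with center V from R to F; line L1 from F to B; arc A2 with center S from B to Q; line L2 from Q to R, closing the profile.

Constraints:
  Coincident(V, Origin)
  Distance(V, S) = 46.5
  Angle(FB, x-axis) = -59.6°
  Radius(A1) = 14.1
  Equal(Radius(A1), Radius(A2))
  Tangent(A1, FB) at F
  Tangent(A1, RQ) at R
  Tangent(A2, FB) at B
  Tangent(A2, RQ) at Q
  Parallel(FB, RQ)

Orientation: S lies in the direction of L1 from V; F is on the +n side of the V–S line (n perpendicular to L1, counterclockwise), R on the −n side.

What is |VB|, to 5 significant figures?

48.591

Tangency of A1 to both parallel lines with radius 14.1 puts F and R at V ± 14.1·n: F = (12.161, 7.1351), R = (-12.161, -7.1351). Equal radii place B and Q the same way about S: B = S + 14.1·n = (35.692, -32.972), Q = S − 14.1·n = (11.369, -47.242). Then |VB| = |B − V| = 48.591.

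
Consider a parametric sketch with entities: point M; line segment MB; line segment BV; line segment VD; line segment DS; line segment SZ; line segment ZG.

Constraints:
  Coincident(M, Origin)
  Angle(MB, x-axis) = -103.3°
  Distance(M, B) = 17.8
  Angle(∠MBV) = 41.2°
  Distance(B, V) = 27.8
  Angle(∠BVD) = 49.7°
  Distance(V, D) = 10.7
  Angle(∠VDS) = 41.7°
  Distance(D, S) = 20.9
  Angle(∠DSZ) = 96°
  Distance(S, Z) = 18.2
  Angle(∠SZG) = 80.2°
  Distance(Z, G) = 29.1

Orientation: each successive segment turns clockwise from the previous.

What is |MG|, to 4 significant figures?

23.91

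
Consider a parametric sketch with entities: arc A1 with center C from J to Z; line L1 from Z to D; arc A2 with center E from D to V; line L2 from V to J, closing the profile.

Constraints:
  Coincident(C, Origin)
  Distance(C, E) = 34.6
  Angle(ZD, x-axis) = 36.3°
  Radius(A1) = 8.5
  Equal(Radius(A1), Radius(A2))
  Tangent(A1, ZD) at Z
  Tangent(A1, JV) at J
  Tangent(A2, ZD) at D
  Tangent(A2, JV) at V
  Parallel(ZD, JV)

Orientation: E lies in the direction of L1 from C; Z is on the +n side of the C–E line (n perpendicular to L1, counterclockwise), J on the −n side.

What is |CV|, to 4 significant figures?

35.63

The slot axis is L1's direction at 36.3°, so u = (cos 36.3°, sin 36.3°) = (0.8059, 0.5920) and n = (−sin 36.3°, cos 36.3°) = (-0.5920, 0.8059). C is at the origin and E lies 34.6 along u from C, so E = 34.6·u = (27.89, 20.48). Tangency of A1 to both parallel lines with radius 8.5 puts Z and J at C ± 8.5·n: Z = (-5.032, 6.850), J = (5.032, -6.850). Equal radii place D and V the same way about E: D = E + 8.5·n = (22.85, 27.33), V = E − 8.5·n = (32.92, 13.63). Then |CV| = |V − C| = 35.63.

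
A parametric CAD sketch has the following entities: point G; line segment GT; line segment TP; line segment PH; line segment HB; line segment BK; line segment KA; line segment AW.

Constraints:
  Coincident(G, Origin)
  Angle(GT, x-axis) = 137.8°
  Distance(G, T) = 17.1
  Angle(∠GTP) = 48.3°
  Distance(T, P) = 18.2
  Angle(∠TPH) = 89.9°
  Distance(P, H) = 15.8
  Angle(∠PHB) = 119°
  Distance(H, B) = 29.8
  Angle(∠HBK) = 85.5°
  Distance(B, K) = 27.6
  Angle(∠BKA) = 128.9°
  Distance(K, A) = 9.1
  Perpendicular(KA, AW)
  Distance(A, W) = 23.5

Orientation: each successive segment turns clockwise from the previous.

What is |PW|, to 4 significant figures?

14.52

∠BKA = 128.9° gives KA at 69.40° from the x-axis; with |KA| = 9.1, A = (-28.14, 12.91). KA is perpendicular to AW, so AW runs at -20.60°; with |AW| = 23.5, W = (-6.139, 4.645). Then |PW| = |W − P| = 14.52.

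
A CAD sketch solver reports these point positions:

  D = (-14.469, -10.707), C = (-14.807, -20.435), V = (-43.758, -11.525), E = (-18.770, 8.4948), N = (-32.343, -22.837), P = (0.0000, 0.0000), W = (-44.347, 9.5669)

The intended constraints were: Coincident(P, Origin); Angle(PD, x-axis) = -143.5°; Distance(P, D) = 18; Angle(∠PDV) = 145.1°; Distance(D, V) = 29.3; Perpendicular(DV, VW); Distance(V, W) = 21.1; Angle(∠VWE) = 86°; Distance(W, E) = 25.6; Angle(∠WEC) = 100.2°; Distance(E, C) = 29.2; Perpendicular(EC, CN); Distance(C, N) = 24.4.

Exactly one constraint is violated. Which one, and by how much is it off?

Distance(C, N) = 24.4 — off by 6.70.

P = (0.00, 0.00) ✓; PD at -143.5° ✓; |PD| = 18.00 ✓; ∠PDV = 145.1° ✓; |DV| = 29.30 ✓; ∠(DV, VW) = 90.00° ✓; |VW| = 21.10 ✓; ∠VWE = 86.00° ✓; |WE| = 25.60 ✓; ∠WEC = 100.2° ✓; |EC| = 29.20 ✓; ∠(EC, CN) = 90.00° ✓; |CN| = 17.70 ✗.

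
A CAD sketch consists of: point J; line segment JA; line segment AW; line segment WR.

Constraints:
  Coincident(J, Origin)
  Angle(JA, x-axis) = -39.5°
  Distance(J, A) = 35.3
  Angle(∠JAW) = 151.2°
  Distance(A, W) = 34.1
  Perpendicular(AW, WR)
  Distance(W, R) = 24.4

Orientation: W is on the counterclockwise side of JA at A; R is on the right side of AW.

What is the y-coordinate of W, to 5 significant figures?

-28.785

J is at the origin; JA runs at -39.5° with length 35.3, so A = 35.3·(cos -39.5°, sin -39.5°) = (27.238, -22.454). ∠JAW = 151.2°, so AW runs at -39.5° + (180° − 151.2°) = -10.700° from the x-axis; with |AW| = 34.1, W = A + 34.1·(cos -10.700°, sin -10.700°) = (60.745, -28.785). So W.y = -28.785.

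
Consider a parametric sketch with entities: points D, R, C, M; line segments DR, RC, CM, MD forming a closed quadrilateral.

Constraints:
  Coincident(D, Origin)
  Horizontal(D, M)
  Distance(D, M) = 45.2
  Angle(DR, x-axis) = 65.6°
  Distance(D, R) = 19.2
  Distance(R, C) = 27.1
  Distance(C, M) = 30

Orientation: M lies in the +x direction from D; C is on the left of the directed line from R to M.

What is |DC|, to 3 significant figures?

43.0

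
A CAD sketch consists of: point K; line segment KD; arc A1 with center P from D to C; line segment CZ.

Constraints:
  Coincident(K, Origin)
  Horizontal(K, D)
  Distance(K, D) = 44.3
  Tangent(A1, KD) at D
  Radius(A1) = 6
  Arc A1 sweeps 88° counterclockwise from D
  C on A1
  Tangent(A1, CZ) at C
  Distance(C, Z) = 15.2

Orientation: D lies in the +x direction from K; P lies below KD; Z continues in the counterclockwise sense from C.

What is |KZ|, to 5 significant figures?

43.209

On A1, D sits at bearing 90° from P; an 88° counterclockwise sweep puts C at bearing 178°, so C = P + 6.0·(cos 178°, sin 178°) = (38.304, -5.7906). Since A1 is tangent to CZ there, PC ⟂ CZ, so CZ runs along (−sin 178°, cos 178°); with |CZ| = 15.2, Z = (37.773, -20.981). Then |KZ| = |Z − K| = 43.209.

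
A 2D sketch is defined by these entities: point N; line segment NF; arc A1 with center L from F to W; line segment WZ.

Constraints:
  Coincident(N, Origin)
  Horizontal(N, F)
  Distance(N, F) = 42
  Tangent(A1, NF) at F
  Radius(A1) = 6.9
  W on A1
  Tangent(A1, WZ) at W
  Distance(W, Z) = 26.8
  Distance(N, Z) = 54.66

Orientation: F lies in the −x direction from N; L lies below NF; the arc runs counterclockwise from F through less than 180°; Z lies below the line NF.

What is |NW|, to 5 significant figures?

49.445

N is at the origin; NF is horizontal with |NF| = 42.0 and F on the −x side, so F = (-42.000, 0.0000). Tangency of A1 to NF means the radius LF is perpendicular to NF, so L = F + (0, -6.9) = (-42.000, -6.9000). Since LW ⟂ WZ (tangency), |LZ| = √(6.9² + 26.8²) = 27.674 regardless of where W sits on A1. So Z lies on both circle(N, 54.66) and circle(L, 27.674); the below-NF intersection is Z = (-42.338, -34.572). W is the foot of the tangent from Z: W = (-48.703, -8.5387).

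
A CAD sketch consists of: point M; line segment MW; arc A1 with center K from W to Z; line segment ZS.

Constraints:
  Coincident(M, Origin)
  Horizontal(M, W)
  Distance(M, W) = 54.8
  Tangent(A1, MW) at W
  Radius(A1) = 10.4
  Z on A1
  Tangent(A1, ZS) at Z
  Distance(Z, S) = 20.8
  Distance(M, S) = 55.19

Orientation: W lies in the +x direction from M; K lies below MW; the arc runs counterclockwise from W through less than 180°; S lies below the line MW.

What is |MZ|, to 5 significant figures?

45.707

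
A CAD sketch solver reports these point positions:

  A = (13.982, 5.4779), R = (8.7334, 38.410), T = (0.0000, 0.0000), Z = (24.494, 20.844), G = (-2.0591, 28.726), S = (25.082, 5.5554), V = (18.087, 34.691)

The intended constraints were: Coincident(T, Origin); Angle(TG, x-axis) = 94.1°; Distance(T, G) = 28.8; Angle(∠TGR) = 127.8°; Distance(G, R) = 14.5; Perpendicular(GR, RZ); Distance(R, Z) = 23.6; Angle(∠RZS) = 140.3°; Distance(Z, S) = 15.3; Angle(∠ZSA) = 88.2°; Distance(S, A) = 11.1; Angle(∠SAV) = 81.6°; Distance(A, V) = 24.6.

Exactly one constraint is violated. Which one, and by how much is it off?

Distance(A, V) = 24.6 — off by 4.90.

T = (0.00, 0.00) ✓; TG at 94.10° ✓; |TG| = 28.80 ✓; ∠TGR = 127.8° ✓; |GR| = 14.50 ✓; ∠(GR, RZ) = 90.00° ✓; |RZ| = 23.60 ✓; ∠RZS = 140.3° ✓; |ZS| = 15.30 ✓; ∠ZSA = 88.20° ✓; |SA| = 11.10 ✓; ∠SAV = 81.60° ✓; |AV| = 29.50 ✗.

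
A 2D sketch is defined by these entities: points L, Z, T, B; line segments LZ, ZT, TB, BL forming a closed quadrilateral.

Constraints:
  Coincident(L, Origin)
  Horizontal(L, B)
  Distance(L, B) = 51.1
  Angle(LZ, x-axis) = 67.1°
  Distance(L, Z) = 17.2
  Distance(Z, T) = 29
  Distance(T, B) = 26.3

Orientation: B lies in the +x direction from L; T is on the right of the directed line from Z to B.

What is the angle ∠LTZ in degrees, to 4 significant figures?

35.83°

L is at the origin; LB is horizontal with |LB| = 51.1 and B in +x, so B = (51.1, 0). LZ runs at 67.1° with |LZ| = 17.2, so Z = (6.693, 15.84). T is determined by |ZT| = 29.0 and |TB| = 26.3 together: it lies at the intersection of circle(Z, 29.0) and circle(B, 26.3). With |ZB| = 47.15, the foot of the radical line on ZB is 25.16 from Z and the perpendicular offset is √(29.0² − 25.16²) = 14.42. Taking the right-of-ZB solution: T = (25.54, -6.196).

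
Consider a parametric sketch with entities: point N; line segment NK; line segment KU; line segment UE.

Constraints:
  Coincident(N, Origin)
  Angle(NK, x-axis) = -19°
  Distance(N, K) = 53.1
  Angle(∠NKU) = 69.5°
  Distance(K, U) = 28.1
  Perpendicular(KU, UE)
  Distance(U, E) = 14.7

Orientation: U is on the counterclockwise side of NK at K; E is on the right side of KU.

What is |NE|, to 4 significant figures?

65.13

∠NKU = 69.5°, so KU runs at -19.0° + (180° − 69.5°) = 91.50° from the x-axis; with |KU| = 28.1, U = K + 28.1·(cos 91.50°, sin 91.50°) = (49.47, 10.80). KU is perpendicular to UE; with |UE| = 14.7 on the right of KU, E = U + 14.7·(0.9997, 0.02618) = (64.17, 11.19). Then |NE| = |E − N| = 65.13.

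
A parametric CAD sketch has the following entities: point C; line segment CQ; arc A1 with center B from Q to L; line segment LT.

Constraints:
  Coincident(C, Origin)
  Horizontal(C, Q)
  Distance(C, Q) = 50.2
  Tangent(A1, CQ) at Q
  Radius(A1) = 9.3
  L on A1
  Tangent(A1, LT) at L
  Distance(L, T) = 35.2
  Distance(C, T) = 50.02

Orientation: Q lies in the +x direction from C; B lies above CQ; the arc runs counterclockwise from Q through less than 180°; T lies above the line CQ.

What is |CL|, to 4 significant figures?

58.71

Checks: ∠(BQ, QC) = 90.00° ✓; |BL| = 9.300 ✓; ∠(BL, LT) = 90.00° ✓; |LT| = 35.20 ✓; |CT| = 50.02 ✓.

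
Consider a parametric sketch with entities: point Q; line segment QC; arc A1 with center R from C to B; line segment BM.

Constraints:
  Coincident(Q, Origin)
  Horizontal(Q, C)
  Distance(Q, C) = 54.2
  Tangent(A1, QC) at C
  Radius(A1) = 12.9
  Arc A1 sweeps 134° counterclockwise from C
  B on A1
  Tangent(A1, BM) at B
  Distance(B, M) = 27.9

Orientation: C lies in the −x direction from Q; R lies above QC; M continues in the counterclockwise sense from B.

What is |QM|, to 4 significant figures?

76.76

On A1, C sits at bearing -90° from R; a 134° counterclockwise sweep puts B at bearing 44°, so B = R + 12.9·(cos 44°, sin 44°) = (-44.92, 21.86). Since A1 is tangent to BM there, RB ⟂ BM, so BM runs along (−sin 44°, cos 44°); with |BM| = 27.9, M = (-64.30, 41.93). Then |QM| = |M − Q| = 76.76.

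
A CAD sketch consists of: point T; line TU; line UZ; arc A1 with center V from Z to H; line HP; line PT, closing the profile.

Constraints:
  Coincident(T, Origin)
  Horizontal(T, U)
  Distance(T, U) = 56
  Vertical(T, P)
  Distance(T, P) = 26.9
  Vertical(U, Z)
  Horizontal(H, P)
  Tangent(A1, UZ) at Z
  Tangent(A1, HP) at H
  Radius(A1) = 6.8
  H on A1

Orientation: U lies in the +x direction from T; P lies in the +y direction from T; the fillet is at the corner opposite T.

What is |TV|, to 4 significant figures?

53.15

T is at the origin; T and U share the same y with |TU| = 56.0 and U on the +x side, so U = (56.00, 0.000). TP is vertical with |TP| = 26.9 and P on the +y side, so P = (0.000, 26.90). The virtual corner opposite T is at (56.00, 26.90). The tangent condition forces VZ to be normal to UZ and since A1 is tangent to HP there, VH ⟂ HP, with radius 6.8, so the center V sits 6.8 in from both sides at V = (49.20, 20.10). Then |TV| = |V − T| = 53.15.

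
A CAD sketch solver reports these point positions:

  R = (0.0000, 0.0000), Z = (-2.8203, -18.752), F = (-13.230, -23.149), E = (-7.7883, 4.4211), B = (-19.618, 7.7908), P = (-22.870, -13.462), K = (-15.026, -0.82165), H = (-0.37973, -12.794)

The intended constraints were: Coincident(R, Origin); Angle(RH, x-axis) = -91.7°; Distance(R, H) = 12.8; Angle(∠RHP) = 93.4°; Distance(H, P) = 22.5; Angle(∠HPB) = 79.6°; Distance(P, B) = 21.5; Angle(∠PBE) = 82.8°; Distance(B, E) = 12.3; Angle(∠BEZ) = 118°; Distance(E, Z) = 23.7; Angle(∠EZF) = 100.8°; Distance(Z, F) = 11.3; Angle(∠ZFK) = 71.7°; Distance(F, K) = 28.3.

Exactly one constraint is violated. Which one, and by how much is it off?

Distance(F, K) = 28.3 — off by 5.90.

R = (0.00, 0.00) ✓; RH at -91.70° ✓; |RH| = 12.80 ✓; ∠RHP = 93.40° ✓; |HP| = 22.50 ✓; ∠HPB = 79.60° ✓; |PB| = 21.50 ✓; ∠PBE = 82.80° ✓; |BE| = 12.30 ✓; ∠BEZ = 118.0° ✓; |EZ| = 23.70 ✓; ∠EZF = 100.8° ✓; |ZF| = 11.30 ✓; ∠ZFK = 71.70° ✓; |FK| = 22.40 ✗.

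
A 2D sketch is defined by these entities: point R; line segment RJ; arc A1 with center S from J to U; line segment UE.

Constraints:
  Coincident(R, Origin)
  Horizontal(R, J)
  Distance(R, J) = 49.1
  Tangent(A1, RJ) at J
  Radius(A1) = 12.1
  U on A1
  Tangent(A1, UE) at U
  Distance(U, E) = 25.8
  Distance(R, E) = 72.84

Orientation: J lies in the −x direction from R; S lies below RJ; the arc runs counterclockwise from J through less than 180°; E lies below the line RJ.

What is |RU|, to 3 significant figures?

62.2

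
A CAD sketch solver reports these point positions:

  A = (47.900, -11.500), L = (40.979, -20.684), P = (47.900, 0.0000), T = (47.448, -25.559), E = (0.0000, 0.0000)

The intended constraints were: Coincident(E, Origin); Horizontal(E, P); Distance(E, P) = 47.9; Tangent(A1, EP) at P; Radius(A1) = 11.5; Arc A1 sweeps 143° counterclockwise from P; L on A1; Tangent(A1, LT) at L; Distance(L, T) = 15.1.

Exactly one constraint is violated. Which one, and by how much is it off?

Distance(L, T) = 15.1 — off by 7.00.

E = (0.00, 0.00) ✓; E.y = 0.00, P.y = 0.00 ✓; |EP| = 47.90 ✓; ∠(AP, PE) = 90.00° ✓; |AP| = 11.50 ✓; bearing(A→L) − bearing(A→P) = 143.0° ✓; |AL| = 11.50 ✓; ∠(AL, LT) = 90.00° ✓; |LT| = 8.100 ✗.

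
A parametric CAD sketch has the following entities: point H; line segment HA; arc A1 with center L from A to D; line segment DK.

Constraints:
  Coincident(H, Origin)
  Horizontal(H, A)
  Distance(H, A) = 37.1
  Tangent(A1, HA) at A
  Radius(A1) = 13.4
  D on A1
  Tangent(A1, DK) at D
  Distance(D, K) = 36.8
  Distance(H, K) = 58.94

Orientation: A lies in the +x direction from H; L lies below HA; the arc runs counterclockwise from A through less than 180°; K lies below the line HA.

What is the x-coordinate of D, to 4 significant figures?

23.81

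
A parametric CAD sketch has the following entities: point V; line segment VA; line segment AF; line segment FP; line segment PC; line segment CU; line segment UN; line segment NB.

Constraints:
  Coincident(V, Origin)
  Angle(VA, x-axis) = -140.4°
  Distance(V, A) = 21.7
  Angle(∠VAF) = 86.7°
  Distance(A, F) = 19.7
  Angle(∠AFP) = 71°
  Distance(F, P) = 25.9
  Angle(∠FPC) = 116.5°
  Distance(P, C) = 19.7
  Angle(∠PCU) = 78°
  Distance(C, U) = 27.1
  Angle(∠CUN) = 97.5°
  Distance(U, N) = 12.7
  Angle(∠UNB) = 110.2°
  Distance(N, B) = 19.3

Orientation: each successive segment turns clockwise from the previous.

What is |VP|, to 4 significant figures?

10.41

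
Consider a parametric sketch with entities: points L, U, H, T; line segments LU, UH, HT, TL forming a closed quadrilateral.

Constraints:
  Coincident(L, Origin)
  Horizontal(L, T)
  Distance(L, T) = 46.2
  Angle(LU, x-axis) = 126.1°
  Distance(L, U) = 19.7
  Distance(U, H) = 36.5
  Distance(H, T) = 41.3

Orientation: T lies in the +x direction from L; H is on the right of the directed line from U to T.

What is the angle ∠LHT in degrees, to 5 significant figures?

95.869°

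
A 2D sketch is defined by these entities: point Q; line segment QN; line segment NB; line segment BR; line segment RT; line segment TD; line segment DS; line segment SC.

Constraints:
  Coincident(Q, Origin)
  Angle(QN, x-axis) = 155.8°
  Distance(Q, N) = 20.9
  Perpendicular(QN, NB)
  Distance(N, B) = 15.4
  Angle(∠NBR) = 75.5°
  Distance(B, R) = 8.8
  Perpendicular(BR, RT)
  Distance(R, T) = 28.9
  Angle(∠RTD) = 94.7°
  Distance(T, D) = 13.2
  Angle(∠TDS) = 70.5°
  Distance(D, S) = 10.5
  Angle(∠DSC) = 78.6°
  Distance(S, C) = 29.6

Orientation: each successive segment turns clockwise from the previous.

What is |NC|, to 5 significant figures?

27.674

∠TDS = 70.5° gives DS at 36.500° from the x-axis; with |DS| = 10.5, S = (-26.455, 8.1845). ∠DSC = 78.6° gives SC at -64.900° from the x-axis; with |SC| = 29.6, C = (-13.899, -18.620). Then |NC| = |C − N| = 27.674.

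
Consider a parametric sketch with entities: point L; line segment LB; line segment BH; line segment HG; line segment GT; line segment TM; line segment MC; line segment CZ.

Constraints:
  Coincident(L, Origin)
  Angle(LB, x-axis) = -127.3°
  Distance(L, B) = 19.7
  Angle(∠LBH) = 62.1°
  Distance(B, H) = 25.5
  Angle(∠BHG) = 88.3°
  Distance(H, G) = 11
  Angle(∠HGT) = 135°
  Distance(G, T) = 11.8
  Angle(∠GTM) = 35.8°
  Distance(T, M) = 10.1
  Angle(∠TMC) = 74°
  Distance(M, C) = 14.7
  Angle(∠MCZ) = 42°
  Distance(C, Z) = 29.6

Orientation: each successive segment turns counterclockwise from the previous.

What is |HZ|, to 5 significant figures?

32.539

∠TMC = 74.0° gives MC at 17.500° from the x-axis; with |MC| = 14.7, C = (21.827, -5.2244). ∠MCZ = 42.0° gives CZ at 155.50° from the x-axis; with |CZ| = 29.6, Z = (-5.1080, 7.0505). Then |HZ| = |Z − H| = 32.539.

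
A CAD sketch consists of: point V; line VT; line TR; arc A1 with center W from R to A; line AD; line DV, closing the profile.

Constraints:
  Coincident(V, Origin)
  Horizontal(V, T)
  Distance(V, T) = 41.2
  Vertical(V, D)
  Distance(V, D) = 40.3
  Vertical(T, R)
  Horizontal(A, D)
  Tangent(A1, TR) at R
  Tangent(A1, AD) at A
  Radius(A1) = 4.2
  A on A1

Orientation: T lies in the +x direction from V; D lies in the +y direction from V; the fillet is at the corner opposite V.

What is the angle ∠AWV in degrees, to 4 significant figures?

134.3°

The virtual corner opposite V is at (41.20, 40.30). A1 meets TR tangentially, so WR is at right angles to TR and tangency of A1 to AD means the radius WA is perpendicular to AD, with radius 4.2, so the center W sits 4.2 in from both sides at W = (37.00, 36.10). That places the tangent points at R = (41.20, 36.10) on TR and A = (37.00, 40.30) on AD. Then cos ∠AWV = WA·WV / (|WA||WV|), giving 134.3°.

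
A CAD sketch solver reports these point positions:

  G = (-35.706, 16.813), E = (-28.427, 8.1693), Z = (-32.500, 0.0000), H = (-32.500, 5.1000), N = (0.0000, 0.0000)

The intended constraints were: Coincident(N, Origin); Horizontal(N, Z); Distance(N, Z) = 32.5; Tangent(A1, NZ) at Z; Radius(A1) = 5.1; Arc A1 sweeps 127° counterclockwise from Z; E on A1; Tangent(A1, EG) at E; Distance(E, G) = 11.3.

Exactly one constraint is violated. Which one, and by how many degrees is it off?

Tangent(A1, EG) at E — off by 3.10°.

N = (0.00, 0.00) ✓; N.y = 0.00, Z.y = 0.00 ✓; |NZ| = 32.50 ✓; ∠(HZ, ZN) = 90.00° ✓; |HZ| = 5.100 ✓; bearing(H→E) − bearing(H→Z) = 127.0° ✓; |HE| = 5.100 ✓; ∠(HE, EG) = 86.90° ✗; |EG| = 11.30 ✓.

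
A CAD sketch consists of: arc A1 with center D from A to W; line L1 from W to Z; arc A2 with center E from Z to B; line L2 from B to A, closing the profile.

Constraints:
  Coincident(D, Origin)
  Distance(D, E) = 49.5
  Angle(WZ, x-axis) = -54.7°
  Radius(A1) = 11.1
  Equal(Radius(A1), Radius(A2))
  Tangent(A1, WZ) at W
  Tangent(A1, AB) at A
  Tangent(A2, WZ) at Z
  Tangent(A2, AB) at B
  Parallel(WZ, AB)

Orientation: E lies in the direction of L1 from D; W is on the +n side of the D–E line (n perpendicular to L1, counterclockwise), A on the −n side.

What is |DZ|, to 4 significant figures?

50.73

Tangency of A1 to both parallel lines with radius 11.1 puts W and A at D ± 11.1·n: W = (9.059, 6.414), A = (-9.059, -6.414). Equal radii place Z and B the same way about E: Z = E + 11.1·n = (37.66, -33.98), B = E − 11.1·n = (19.54, -46.81). Then |DZ| = |Z − D| = 50.73.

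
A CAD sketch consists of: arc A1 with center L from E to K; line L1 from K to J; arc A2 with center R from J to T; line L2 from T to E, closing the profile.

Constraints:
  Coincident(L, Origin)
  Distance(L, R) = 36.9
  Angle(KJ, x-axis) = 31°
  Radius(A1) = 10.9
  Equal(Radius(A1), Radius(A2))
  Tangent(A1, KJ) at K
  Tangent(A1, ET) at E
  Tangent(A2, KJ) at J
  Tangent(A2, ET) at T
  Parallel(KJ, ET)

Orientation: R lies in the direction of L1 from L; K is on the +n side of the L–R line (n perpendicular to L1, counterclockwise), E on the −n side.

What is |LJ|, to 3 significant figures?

38.5

The slot axis is L1's direction at 31.0°, so u = (cos 31.0°, sin 31.0°) = (0.857, 0.515) and n = (−sin 31.0°, cos 31.0°) = (-0.515, 0.857). L is at the origin and R lies 36.9 along u from L, so R = 36.9·u = (31.6, 19.0). Tangency of A1 to both parallel lines with radius 10.9 puts K and E at L ± 10.9·n: K = (-5.61, 9.34), E = (5.61, -9.34). Equal radii place J and T the same way about R: J = R + 10.9·n = (26.0, 28.3), T = R − 10.9·n = (37.2, 9.66). Then |LJ| = |J − L| = 38.5.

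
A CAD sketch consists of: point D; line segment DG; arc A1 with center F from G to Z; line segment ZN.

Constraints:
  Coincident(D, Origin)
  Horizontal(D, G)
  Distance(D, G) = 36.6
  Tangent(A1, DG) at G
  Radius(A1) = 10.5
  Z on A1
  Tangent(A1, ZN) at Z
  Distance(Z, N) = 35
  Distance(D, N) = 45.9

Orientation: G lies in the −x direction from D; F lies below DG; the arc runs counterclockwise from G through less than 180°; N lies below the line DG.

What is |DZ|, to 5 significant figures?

47.401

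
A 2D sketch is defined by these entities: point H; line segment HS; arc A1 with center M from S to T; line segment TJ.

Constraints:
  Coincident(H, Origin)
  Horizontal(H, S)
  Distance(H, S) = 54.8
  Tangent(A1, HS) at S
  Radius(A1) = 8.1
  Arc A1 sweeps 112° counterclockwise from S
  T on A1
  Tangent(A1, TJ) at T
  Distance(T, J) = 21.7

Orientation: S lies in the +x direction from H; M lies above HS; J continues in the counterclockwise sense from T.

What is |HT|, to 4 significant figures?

63.30

H is at the origin; H and S share the same y with |HS| = 54.8 and S on the +x side, so S = (54.80, 0.000). Tangency of A1 to HS means the radius MS is perpendicular to HS, so M = S + (0, 8.1) = (54.80, 8.100). On A1, S sits at bearing -90° from M; a 112° counterclockwise sweep puts T at bearing 22°, so T = M + 8.1·(cos 22°, sin 22°) = (62.31, 11.13). Then |HT| = |T − H| = 63.30.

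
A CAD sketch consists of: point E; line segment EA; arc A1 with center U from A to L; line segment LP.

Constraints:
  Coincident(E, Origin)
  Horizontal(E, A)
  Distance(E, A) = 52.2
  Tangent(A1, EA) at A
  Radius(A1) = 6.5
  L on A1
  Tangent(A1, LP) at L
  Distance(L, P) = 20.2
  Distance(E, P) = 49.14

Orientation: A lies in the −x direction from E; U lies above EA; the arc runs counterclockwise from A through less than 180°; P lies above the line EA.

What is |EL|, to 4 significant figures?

46.11

E is at the origin; E and A share the same y with |EA| = 52.2 and A on the −x side, so A = (-52.20, 0.000). The tangent condition forces UA to be normal to EA, so U = A + (0, 6.5) = (-52.20, 6.500). Since UL ⟂ LP (tangency), |UP| = √(6.5² + 20.2²) = 21.22 regardless of where L sits on A1. So P lies on both circle(E, 49.14) and circle(U, 21.22); the above-EA intersection is P = (-42.18, 25.21). L is the foot of the tangent from P: L = (-45.81, 5.334).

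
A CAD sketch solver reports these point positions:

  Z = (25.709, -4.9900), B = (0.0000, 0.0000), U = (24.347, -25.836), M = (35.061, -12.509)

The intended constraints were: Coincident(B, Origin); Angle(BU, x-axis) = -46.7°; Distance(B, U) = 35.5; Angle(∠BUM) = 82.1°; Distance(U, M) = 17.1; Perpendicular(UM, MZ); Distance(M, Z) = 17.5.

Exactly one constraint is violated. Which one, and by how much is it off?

Distance(M, Z) = 17.5 — off by 5.50.

B = (0.00, 0.00) ✓; BU at -46.70° ✓; |BU| = 35.50 ✓; ∠BUM = 82.10° ✓; |UM| = 17.10 ✓; ∠(UM, MZ) = 90.00° ✓; |MZ| = 12.00 ✗.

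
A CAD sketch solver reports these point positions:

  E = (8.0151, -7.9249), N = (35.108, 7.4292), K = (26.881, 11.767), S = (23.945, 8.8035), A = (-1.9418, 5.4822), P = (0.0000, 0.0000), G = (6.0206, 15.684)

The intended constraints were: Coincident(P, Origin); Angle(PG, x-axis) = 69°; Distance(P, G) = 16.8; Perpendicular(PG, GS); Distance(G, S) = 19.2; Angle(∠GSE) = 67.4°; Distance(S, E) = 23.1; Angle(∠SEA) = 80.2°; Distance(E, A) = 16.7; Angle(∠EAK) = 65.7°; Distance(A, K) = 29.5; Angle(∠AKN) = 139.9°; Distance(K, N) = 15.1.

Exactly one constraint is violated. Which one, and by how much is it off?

Distance(K, N) = 15.1 — off by 5.80.

P = (0.00, 0.00) ✓; PG at 69.00° ✓; |PG| = 16.80 ✓; ∠(PG, GS) = 90.00° ✓; |GS| = 19.20 ✓; ∠GSE = 67.40° ✓; |SE| = 23.10 ✓; ∠SEA = 80.20° ✓; |EA| = 16.70 ✓; ∠EAK = 65.70° ✓; |AK| = 29.50 ✓; ∠AKN = 139.9° ✓; |KN| = 9.301 ✗.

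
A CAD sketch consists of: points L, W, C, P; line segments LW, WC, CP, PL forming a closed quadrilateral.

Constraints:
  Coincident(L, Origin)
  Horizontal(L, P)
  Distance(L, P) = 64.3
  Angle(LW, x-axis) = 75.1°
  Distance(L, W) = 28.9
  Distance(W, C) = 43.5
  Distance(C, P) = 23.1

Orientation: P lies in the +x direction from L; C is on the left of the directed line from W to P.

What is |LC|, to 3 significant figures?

52.9

Checks: L = (0.00, 0.00) ✓; |WC| = 43.50 ✓; |CP| = 23.10 ✓.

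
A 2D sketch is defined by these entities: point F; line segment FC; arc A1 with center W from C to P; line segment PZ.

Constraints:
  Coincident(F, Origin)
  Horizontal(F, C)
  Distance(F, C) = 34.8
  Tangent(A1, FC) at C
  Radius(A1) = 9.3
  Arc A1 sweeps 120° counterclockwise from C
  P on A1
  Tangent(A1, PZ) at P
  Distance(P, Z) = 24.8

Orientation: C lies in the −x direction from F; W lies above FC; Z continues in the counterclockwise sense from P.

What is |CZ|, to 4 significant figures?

35.69

F is at the origin; FC is horizontal with |FC| = 34.8 and C on the −x side, so C = (-34.80, 0.000). The tangent condition forces WC to be normal to FC, so W = C + (0, 9.3) = (-34.80, 9.300). On A1, C sits at bearing -90° from W; a 120° counterclockwise sweep puts P at bearing 30°, so P = W + 9.3·(cos 30°, sin 30°) = (-26.75, 13.95). Tangency of A1 to PZ means the radius WP is perpendicular to PZ, so PZ runs along (−sin 30°, cos 30°); with |PZ| = 24.8, Z = (-39.15, 35.43). Then |CZ| = |Z − C| = 35.69.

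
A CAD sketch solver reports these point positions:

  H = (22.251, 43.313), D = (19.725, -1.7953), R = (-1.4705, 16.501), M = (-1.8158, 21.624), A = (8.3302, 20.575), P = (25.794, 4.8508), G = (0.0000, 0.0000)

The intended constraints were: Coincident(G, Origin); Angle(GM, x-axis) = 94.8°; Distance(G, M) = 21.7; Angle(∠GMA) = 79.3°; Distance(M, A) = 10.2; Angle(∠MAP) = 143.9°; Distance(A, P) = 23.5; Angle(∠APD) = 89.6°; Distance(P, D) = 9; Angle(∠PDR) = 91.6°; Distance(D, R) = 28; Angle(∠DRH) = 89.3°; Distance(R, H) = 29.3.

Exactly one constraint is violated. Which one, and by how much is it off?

Distance(R, H) = 29.3 — off by 6.50.

G = (0.00, 0.00) ✓; GM at 94.80° ✓; |GM| = 21.70 ✓; ∠GMA = 79.30° ✓; |MA| = 10.20 ✓; ∠MAP = 143.9° ✓; |AP| = 23.50 ✓; ∠APD = 89.60° ✓; |PD| = 9.000 ✓; ∠PDR = 91.60° ✓; |DR| = 28.00 ✓; ∠DRH = 89.30° ✓; |RH| = 35.80 ✗.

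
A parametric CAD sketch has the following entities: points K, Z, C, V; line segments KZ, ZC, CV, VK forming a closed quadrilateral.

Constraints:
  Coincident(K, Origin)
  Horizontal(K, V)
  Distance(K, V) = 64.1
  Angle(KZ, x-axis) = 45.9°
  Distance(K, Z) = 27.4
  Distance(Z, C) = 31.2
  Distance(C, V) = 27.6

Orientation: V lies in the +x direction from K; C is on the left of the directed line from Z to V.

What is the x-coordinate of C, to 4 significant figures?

50.00

Checks: K = (0.00, 0.00) ✓; |ZC| = 31.20 ✓; |CV| = 27.60 ✓.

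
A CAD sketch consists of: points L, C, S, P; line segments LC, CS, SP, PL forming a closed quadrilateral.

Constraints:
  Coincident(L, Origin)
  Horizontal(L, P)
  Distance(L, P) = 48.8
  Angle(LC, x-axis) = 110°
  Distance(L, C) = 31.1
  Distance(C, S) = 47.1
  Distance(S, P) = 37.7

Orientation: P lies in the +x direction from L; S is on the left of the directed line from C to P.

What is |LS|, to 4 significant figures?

50.58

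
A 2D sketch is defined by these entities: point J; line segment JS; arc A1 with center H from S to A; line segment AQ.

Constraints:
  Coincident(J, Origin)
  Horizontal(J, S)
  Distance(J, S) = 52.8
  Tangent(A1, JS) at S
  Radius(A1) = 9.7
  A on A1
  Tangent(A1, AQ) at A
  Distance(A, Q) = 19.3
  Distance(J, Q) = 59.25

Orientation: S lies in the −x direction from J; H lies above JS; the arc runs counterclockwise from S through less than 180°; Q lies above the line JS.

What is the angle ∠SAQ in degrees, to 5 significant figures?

124.86°

J is at the origin; J and S share the same y with |JS| = 52.8 and S on the −x side, so S = (-52.800, 0.0000). Since A1 is tangent to JS there, HS ⟂ JS, so H = S + (0, 9.7) = (-52.800, 9.7000). Since HA ⟂ AQ (tangency), |HQ| = √(9.7² + 19.3²) = 21.600 regardless of where A sits on A1. So Q lies on both circle(J, 59.25) and circle(H, 21.600); the above-JS intersection is Q = (-50.391, 31.166). A is the foot of the tangent from Q: A = (-43.701, 13.062).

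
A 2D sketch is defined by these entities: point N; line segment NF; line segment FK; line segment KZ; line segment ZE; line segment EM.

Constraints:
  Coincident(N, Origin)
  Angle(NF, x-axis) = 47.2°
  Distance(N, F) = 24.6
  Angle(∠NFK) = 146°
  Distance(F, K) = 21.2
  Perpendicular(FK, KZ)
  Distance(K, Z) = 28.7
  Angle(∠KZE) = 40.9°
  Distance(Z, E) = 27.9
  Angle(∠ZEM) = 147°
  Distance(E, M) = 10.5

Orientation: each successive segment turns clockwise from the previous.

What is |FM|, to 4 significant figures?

3.162

N is at the origin; NF runs at 47.2° with length 24.6, so F = (16.71, 18.05). ∠NFK = 146.0° gives FK at 13.20° from the x-axis; with |FK| = 21.2, K = (37.35, 22.89). FK is perpendicular to KZ, so KZ runs at -76.80°; with |KZ| = 28.7, Z = (43.91, -5.051). ∠KZE = 40.9° gives ZE at 144.1° from the x-axis; with |ZE| = 27.9, E = (21.31, 11.31). ∠ZEM = 147.0° gives EM at 111.1° from the x-axis; with |EM| = 10.5, M = (17.53, 21.10). Then |FM| = |M − F| = 3.162.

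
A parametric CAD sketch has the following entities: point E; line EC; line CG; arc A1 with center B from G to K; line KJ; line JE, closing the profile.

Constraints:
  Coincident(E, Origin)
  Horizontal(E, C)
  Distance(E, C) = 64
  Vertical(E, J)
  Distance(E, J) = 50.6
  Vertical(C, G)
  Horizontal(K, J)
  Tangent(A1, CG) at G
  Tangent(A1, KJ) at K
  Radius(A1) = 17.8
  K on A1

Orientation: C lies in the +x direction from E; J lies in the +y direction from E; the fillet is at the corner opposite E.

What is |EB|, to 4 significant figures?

56.66

E and J share the same x with |EJ| = 50.6 and J on the +y side, so J = (0.000, 50.60). The virtual corner opposite E is at (64.00, 50.60). A1 meets CG tangentially, so BG is at right angles to CG and tangency of A1 to KJ means the radius BK is perpendicular to KJ, with radius 17.8, so the center B sits 17.8 in from both sides at B = (46.20, 32.80). Then |EB| = |B − E| = 56.66.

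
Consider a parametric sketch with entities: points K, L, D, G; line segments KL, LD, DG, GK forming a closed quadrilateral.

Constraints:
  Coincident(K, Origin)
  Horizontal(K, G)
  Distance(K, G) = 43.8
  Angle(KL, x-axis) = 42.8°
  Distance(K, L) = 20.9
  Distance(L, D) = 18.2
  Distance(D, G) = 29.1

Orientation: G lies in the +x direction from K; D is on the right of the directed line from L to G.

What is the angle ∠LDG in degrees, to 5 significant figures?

80.976°

K is at the origin; KG is horizontal with |KG| = 43.8 and G in +x, so G = (43.8, 0). KL runs at 42.8° with |KL| = 20.9, so L = (15.335, 14.200). D is determined by |LD| = 18.2 and |DG| = 29.1 together: it lies at the intersection of circle(L, 18.2) and circle(G, 29.1). With |LG| = 31.811, the foot of the radical line on LG is 7.8015 from L and the perpendicular offset is √(18.2² − 7.8015²) = 16.443. Taking the right-of-LG solution: D = (14.976, -3.9961).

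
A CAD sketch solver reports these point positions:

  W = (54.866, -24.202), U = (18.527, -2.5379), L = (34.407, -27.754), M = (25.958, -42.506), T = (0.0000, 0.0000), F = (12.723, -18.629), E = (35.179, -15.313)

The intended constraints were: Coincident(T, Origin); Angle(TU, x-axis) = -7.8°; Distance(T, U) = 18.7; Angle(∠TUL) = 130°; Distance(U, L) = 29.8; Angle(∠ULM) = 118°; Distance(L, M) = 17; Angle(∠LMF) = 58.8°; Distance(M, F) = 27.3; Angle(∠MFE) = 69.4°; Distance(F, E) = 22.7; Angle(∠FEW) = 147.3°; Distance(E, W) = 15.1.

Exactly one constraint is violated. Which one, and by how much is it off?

Distance(E, W) = 15.1 — off by 6.50.

T = (0.00, 0.00) ✓; TU at -7.800° ✓; |TU| = 18.70 ✓; ∠TUL = 130.0° ✓; |UL| = 29.80 ✓; ∠ULM = 118.0° ✓; |LM| = 17.00 ✓; ∠LMF = 58.80° ✓; |MF| = 27.30 ✓; ∠MFE = 69.40° ✓; |FE| = 22.70 ✓; ∠FEW = 147.3° ✓; |EW| = 21.60 ✗.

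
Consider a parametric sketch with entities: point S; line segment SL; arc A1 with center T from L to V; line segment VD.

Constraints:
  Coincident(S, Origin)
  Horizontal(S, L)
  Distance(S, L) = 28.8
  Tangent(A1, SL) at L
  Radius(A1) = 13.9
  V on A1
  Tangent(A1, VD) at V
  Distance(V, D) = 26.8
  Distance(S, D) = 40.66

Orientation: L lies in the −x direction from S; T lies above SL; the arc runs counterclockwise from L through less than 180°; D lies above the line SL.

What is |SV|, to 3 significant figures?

19.4

S is at the origin; SL is horizontal with |SL| = 28.8 and L on the −x side, so L = (-28.8, 0.00). Since A1 is tangent to SL there, TL ⟂ SL, so T = L + (0, 13.9) = (-28.8, 13.9). Since TV ⟂ VD (tangency), |TD| = √(13.9² + 26.8²) = 30.2 regardless of where V sits on A1. So D lies on both circle(S, 40.66) and circle(T, 30.2); the above-SL intersection is D = (-11.9, 38.9). V is the foot of the tangent from D: V = (-15.0, 12.3).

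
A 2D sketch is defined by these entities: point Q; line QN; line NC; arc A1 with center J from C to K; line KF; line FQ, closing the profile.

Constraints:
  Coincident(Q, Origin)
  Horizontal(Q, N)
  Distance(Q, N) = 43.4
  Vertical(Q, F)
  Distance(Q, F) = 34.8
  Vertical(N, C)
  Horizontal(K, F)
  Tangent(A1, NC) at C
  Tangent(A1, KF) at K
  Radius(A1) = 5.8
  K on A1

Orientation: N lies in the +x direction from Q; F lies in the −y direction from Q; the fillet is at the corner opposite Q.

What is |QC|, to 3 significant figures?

52.2

The virtual corner opposite Q is at (43.4, -34.8). Since A1 is tangent to NC there, JC ⟂ NC and tangency of A1 to KF means the radius JK is perpendicular to KF, with radius 5.8, so the center J sits 5.8 in from both sides at J = (37.6, -29.0). That places the tangent points at C = (43.4, -29.0) on NC and K = (37.6, -34.8) on KF. Then |QC| = |C − Q| = 52.2.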